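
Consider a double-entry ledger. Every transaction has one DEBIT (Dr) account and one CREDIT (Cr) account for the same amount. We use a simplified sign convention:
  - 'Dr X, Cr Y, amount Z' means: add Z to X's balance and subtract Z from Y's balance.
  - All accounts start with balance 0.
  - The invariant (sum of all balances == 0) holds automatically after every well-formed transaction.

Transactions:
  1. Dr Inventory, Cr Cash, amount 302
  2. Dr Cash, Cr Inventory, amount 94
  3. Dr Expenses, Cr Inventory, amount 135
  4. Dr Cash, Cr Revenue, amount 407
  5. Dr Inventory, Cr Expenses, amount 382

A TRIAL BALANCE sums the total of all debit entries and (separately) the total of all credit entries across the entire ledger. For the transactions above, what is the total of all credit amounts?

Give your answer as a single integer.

Txn 1: credit+=302
Txn 2: credit+=94
Txn 3: credit+=135
Txn 4: credit+=407
Txn 5: credit+=382
Total credits = 1320

Answer: 1320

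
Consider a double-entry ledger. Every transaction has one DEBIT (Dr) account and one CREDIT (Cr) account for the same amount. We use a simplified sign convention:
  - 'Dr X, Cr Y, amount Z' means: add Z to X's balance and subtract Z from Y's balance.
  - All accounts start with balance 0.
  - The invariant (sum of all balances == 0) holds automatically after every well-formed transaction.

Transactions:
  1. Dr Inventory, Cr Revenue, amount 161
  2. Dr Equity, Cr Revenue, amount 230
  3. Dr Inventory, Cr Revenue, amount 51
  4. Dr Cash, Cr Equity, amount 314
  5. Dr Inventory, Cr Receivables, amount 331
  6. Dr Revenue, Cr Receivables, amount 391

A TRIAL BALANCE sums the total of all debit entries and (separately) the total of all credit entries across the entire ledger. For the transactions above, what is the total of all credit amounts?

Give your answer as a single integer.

Txn 1: credit+=161
Txn 2: credit+=230
Txn 3: credit+=51
Txn 4: credit+=314
Txn 5: credit+=331
Txn 6: credit+=391
Total credits = 1478

Answer: 1478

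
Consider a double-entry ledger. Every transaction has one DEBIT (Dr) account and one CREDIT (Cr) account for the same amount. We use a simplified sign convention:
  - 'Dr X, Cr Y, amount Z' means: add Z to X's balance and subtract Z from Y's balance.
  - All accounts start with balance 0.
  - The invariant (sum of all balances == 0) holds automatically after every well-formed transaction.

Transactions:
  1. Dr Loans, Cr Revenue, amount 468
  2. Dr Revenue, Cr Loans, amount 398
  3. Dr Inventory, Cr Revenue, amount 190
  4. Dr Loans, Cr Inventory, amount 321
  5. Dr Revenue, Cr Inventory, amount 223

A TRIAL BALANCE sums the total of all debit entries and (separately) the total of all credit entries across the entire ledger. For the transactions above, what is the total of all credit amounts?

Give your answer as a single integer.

Answer: 1600

Derivation:
Txn 1: credit+=468
Txn 2: credit+=398
Txn 3: credit+=190
Txn 4: credit+=321
Txn 5: credit+=223
Total credits = 1600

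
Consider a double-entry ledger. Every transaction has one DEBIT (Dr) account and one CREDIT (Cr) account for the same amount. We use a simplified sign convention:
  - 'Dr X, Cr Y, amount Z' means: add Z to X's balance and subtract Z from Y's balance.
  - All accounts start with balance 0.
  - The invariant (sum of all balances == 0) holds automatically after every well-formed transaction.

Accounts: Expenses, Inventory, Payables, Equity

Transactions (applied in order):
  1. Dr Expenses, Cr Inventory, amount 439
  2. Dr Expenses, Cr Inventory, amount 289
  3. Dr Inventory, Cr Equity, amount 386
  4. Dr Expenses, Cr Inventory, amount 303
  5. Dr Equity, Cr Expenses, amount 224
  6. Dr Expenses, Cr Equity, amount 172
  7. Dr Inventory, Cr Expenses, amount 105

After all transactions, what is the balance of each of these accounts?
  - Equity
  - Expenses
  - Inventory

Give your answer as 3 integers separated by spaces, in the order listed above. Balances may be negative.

After txn 1 (Dr Expenses, Cr Inventory, amount 439): Expenses=439 Inventory=-439
After txn 2 (Dr Expenses, Cr Inventory, amount 289): Expenses=728 Inventory=-728
After txn 3 (Dr Inventory, Cr Equity, amount 386): Equity=-386 Expenses=728 Inventory=-342
After txn 4 (Dr Expenses, Cr Inventory, amount 303): Equity=-386 Expenses=1031 Inventory=-645
After txn 5 (Dr Equity, Cr Expenses, amount 224): Equity=-162 Expenses=807 Inventory=-645
After txn 6 (Dr Expenses, Cr Equity, amount 172): Equity=-334 Expenses=979 Inventory=-645
After txn 7 (Dr Inventory, Cr Expenses, amount 105): Equity=-334 Expenses=874 Inventory=-540

Answer: -334 874 -540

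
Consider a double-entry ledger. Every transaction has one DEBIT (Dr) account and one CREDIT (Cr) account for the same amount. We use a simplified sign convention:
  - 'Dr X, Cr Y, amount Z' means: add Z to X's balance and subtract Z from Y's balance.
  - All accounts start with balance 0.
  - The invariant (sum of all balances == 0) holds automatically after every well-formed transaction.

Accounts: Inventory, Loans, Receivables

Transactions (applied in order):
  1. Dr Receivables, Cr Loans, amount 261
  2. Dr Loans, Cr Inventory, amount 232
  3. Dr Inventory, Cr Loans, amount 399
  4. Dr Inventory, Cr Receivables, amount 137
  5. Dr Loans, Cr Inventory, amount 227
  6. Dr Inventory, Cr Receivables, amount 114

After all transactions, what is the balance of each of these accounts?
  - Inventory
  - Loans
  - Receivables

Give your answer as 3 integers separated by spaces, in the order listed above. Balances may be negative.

Answer: 191 -201 10

Derivation:
After txn 1 (Dr Receivables, Cr Loans, amount 261): Loans=-261 Receivables=261
After txn 2 (Dr Loans, Cr Inventory, amount 232): Inventory=-232 Loans=-29 Receivables=261
After txn 3 (Dr Inventory, Cr Loans, amount 399): Inventory=167 Loans=-428 Receivables=261
After txn 4 (Dr Inventory, Cr Receivables, amount 137): Inventory=304 Loans=-428 Receivables=124
After txn 5 (Dr Loans, Cr Inventory, amount 227): Inventory=77 Loans=-201 Receivables=124
After txn 6 (Dr Inventory, Cr Receivables, amount 114): Inventory=191 Loans=-201 Receivables=10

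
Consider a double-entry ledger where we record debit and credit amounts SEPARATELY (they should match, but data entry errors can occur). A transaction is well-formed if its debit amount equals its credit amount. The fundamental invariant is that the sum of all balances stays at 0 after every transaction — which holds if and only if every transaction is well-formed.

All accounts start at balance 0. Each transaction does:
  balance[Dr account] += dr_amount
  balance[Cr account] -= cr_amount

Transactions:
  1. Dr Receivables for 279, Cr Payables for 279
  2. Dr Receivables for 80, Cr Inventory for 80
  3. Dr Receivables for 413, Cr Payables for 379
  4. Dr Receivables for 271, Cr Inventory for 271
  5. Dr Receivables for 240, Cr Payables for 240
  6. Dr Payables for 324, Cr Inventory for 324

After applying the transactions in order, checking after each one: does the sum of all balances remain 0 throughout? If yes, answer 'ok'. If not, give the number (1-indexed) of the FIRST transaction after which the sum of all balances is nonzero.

After txn 1: dr=279 cr=279 sum_balances=0
After txn 2: dr=80 cr=80 sum_balances=0
After txn 3: dr=413 cr=379 sum_balances=34
After txn 4: dr=271 cr=271 sum_balances=34
After txn 5: dr=240 cr=240 sum_balances=34
After txn 6: dr=324 cr=324 sum_balances=34

Answer: 3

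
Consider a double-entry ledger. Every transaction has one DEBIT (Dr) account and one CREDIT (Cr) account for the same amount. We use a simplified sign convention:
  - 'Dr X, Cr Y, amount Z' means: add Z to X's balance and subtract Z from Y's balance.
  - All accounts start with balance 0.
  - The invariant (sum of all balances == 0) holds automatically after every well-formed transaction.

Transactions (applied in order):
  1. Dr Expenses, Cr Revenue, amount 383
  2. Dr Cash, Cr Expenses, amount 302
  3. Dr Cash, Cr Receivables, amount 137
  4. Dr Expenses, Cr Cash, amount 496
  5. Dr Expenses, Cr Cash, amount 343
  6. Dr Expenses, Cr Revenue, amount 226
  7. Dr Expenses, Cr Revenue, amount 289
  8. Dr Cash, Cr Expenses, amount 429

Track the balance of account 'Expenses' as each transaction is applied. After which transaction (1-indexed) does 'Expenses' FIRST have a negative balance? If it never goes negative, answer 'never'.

Answer: never

Derivation:
After txn 1: Expenses=383
After txn 2: Expenses=81
After txn 3: Expenses=81
After txn 4: Expenses=577
After txn 5: Expenses=920
After txn 6: Expenses=1146
After txn 7: Expenses=1435
After txn 8: Expenses=1006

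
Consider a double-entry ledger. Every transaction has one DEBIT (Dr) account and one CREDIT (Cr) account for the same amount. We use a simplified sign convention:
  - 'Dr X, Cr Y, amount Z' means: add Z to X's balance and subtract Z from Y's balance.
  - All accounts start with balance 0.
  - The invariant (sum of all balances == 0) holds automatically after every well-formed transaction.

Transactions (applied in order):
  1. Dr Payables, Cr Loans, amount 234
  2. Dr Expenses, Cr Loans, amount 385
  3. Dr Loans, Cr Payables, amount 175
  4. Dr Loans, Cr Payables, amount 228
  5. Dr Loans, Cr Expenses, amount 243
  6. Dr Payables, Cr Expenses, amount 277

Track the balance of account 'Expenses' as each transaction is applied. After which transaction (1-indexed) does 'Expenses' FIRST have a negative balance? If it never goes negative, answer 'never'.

Answer: 6

Derivation:
After txn 1: Expenses=0
After txn 2: Expenses=385
After txn 3: Expenses=385
After txn 4: Expenses=385
After txn 5: Expenses=142
After txn 6: Expenses=-135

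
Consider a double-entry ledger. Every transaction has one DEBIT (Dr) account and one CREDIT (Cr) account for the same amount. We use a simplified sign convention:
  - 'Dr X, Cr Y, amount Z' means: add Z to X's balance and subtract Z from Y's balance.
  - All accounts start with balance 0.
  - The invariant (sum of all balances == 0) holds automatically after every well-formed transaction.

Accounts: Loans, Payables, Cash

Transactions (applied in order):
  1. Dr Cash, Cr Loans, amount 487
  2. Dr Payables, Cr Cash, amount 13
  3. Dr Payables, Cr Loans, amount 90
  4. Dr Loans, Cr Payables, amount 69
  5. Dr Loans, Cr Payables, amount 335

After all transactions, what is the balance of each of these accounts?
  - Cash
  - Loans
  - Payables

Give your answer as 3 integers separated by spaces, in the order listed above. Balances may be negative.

After txn 1 (Dr Cash, Cr Loans, amount 487): Cash=487 Loans=-487
After txn 2 (Dr Payables, Cr Cash, amount 13): Cash=474 Loans=-487 Payables=13
After txn 3 (Dr Payables, Cr Loans, amount 90): Cash=474 Loans=-577 Payables=103
After txn 4 (Dr Loans, Cr Payables, amount 69): Cash=474 Loans=-508 Payables=34
After txn 5 (Dr Loans, Cr Payables, amount 335): Cash=474 Loans=-173 Payables=-301

Answer: 474 -173 -301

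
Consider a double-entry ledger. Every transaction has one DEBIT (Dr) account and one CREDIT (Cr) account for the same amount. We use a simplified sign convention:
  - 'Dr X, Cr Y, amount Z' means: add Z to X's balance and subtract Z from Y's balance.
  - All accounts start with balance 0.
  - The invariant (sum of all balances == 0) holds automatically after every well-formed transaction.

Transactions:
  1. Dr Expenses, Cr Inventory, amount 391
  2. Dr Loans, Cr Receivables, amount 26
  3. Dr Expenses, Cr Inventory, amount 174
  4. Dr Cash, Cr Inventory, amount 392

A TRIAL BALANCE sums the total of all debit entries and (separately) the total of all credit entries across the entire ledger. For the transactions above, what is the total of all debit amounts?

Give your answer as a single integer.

Answer: 983

Derivation:
Txn 1: debit+=391
Txn 2: debit+=26
Txn 3: debit+=174
Txn 4: debit+=392
Total debits = 983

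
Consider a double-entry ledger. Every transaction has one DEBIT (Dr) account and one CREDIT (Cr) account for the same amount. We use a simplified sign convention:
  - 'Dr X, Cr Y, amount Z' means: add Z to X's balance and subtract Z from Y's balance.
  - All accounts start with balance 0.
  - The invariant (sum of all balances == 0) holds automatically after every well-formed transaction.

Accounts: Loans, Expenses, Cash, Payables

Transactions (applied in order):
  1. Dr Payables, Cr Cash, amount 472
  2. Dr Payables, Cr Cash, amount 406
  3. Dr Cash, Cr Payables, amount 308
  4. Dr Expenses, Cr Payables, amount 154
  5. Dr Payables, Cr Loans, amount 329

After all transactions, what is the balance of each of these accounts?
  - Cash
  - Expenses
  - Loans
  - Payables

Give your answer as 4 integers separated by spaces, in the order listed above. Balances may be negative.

Answer: -570 154 -329 745

Derivation:
After txn 1 (Dr Payables, Cr Cash, amount 472): Cash=-472 Payables=472
After txn 2 (Dr Payables, Cr Cash, amount 406): Cash=-878 Payables=878
After txn 3 (Dr Cash, Cr Payables, amount 308): Cash=-570 Payables=570
After txn 4 (Dr Expenses, Cr Payables, amount 154): Cash=-570 Expenses=154 Payables=416
After txn 5 (Dr Payables, Cr Loans, amount 329): Cash=-570 Expenses=154 Loans=-329 Payables=745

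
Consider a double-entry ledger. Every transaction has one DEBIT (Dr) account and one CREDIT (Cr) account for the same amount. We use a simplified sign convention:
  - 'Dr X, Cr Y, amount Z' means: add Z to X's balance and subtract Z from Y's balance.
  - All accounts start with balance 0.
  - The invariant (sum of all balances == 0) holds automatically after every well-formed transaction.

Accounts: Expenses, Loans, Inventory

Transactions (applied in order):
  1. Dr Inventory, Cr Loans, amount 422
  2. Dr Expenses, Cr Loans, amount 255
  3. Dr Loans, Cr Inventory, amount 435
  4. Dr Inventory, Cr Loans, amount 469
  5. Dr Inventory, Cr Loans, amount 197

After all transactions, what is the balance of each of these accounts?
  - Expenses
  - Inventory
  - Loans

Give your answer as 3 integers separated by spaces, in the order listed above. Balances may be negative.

Answer: 255 653 -908

Derivation:
After txn 1 (Dr Inventory, Cr Loans, amount 422): Inventory=422 Loans=-422
After txn 2 (Dr Expenses, Cr Loans, amount 255): Expenses=255 Inventory=422 Loans=-677
After txn 3 (Dr Loans, Cr Inventory, amount 435): Expenses=255 Inventory=-13 Loans=-242
After txn 4 (Dr Inventory, Cr Loans, amount 469): Expenses=255 Inventory=456 Loans=-711
After txn 5 (Dr Inventory, Cr Loans, amount 197): Expenses=255 Inventory=653 Loans=-908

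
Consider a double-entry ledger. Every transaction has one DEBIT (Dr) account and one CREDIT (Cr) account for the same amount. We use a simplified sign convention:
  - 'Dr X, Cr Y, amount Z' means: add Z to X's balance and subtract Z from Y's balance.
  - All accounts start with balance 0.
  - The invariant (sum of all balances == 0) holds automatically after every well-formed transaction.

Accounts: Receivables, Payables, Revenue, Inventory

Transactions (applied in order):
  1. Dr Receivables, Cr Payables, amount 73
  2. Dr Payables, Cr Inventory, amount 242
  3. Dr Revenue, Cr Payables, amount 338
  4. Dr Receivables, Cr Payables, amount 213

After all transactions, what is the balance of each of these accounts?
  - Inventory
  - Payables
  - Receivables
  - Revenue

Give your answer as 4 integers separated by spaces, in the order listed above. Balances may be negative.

After txn 1 (Dr Receivables, Cr Payables, amount 73): Payables=-73 Receivables=73
After txn 2 (Dr Payables, Cr Inventory, amount 242): Inventory=-242 Payables=169 Receivables=73
After txn 3 (Dr Revenue, Cr Payables, amount 338): Inventory=-242 Payables=-169 Receivables=73 Revenue=338
After txn 4 (Dr Receivables, Cr Payables, amount 213): Inventory=-242 Payables=-382 Receivables=286 Revenue=338

Answer: -242 -382 286 338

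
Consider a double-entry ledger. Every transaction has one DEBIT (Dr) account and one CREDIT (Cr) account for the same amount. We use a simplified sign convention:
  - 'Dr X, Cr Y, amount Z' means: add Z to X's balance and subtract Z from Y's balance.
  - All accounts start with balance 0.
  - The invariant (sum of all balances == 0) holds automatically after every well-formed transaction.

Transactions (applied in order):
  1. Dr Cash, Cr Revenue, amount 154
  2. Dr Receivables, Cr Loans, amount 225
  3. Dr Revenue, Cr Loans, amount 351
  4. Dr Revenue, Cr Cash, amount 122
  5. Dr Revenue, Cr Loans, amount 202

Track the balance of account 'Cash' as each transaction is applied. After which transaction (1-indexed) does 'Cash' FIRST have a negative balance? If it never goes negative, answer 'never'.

Answer: never

Derivation:
After txn 1: Cash=154
After txn 2: Cash=154
After txn 3: Cash=154
After txn 4: Cash=32
After txn 5: Cash=32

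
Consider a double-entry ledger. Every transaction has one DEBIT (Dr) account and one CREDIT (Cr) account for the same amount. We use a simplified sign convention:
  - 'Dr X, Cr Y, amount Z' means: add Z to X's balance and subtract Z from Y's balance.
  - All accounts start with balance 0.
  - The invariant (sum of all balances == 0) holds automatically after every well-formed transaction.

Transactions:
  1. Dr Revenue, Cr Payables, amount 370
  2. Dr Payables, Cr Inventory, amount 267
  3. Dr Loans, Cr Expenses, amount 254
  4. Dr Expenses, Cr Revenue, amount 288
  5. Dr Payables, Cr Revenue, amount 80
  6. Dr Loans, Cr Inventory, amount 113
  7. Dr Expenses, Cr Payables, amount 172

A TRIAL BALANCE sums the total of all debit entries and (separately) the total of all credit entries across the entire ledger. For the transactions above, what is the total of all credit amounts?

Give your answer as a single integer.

Txn 1: credit+=370
Txn 2: credit+=267
Txn 3: credit+=254
Txn 4: credit+=288
Txn 5: credit+=80
Txn 6: credit+=113
Txn 7: credit+=172
Total credits = 1544

Answer: 1544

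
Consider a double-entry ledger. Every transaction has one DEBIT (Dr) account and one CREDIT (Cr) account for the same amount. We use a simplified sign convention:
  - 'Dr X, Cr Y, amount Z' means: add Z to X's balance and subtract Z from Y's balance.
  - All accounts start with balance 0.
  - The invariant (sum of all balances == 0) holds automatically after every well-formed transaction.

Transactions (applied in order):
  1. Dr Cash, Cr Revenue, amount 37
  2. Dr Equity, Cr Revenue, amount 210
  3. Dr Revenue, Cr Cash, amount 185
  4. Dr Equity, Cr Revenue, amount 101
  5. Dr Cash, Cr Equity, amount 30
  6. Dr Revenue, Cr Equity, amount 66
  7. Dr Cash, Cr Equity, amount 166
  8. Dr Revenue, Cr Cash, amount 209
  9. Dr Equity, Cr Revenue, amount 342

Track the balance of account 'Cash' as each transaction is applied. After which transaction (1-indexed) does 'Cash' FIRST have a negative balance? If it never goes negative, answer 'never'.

Answer: 3

Derivation:
After txn 1: Cash=37
After txn 2: Cash=37
After txn 3: Cash=-148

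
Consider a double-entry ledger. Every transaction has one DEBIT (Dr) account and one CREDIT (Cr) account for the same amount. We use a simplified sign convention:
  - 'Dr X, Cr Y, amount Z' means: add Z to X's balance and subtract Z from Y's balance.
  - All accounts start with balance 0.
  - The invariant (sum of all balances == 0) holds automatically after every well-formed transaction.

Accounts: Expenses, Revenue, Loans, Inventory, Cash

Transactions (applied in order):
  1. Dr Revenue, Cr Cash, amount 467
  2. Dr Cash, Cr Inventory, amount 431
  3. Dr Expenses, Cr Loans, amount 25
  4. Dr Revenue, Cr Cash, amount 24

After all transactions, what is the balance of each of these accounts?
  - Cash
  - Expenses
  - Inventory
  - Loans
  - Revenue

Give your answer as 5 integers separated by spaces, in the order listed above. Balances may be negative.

Answer: -60 25 -431 -25 491

Derivation:
After txn 1 (Dr Revenue, Cr Cash, amount 467): Cash=-467 Revenue=467
After txn 2 (Dr Cash, Cr Inventory, amount 431): Cash=-36 Inventory=-431 Revenue=467
After txn 3 (Dr Expenses, Cr Loans, amount 25): Cash=-36 Expenses=25 Inventory=-431 Loans=-25 Revenue=467
After txn 4 (Dr Revenue, Cr Cash, amount 24): Cash=-60 Expenses=25 Inventory=-431 Loans=-25 Revenue=491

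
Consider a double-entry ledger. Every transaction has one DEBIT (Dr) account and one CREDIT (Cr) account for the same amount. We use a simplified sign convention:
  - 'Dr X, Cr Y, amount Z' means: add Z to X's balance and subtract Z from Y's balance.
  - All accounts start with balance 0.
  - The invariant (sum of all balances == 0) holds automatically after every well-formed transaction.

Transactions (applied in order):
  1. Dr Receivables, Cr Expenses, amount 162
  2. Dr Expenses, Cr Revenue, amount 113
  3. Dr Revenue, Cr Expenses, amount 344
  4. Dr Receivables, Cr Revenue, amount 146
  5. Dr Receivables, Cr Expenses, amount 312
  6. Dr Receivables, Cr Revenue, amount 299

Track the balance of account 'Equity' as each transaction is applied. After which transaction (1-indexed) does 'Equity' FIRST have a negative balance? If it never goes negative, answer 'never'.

After txn 1: Equity=0
After txn 2: Equity=0
After txn 3: Equity=0
After txn 4: Equity=0
After txn 5: Equity=0
After txn 6: Equity=0

Answer: never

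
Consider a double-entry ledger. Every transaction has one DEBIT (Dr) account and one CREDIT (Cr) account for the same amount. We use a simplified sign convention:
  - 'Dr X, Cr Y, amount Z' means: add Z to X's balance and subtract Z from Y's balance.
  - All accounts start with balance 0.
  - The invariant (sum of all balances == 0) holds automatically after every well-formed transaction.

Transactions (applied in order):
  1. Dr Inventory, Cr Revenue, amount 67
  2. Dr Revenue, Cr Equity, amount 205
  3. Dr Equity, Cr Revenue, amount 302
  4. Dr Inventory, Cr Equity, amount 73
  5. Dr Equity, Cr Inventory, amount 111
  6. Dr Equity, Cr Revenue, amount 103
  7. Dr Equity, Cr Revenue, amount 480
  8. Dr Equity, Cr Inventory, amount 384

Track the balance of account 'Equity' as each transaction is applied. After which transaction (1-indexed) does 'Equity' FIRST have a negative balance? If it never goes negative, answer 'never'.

Answer: 2

Derivation:
After txn 1: Equity=0
After txn 2: Equity=-205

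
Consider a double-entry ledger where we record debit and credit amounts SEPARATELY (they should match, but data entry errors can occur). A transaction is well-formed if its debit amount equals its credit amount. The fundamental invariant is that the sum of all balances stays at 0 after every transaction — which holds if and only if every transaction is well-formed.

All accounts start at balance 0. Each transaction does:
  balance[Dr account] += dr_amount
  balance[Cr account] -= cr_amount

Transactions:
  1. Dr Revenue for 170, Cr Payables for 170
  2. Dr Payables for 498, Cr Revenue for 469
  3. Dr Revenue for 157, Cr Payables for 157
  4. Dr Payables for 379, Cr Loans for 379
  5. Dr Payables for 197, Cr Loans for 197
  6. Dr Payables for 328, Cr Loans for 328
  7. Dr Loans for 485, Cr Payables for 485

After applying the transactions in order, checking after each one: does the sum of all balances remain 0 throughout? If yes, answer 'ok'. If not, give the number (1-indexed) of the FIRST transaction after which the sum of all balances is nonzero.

After txn 1: dr=170 cr=170 sum_balances=0
After txn 2: dr=498 cr=469 sum_balances=29
After txn 3: dr=157 cr=157 sum_balances=29
After txn 4: dr=379 cr=379 sum_balances=29
After txn 5: dr=197 cr=197 sum_balances=29
After txn 6: dr=328 cr=328 sum_balances=29
After txn 7: dr=485 cr=485 sum_balances=29

Answer: 2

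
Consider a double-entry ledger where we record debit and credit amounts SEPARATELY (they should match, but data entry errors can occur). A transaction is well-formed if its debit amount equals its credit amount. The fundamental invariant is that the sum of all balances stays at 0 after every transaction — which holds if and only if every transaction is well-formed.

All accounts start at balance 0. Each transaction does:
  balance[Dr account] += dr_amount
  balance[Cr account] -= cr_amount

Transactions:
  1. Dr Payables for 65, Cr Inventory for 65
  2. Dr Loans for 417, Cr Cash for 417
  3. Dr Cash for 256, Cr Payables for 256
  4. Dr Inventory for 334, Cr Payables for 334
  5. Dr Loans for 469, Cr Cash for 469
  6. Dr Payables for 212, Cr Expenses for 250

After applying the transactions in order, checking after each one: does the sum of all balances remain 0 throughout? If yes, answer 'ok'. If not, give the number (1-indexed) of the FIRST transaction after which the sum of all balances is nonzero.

After txn 1: dr=65 cr=65 sum_balances=0
After txn 2: dr=417 cr=417 sum_balances=0
After txn 3: dr=256 cr=256 sum_balances=0
After txn 4: dr=334 cr=334 sum_balances=0
After txn 5: dr=469 cr=469 sum_balances=0
After txn 6: dr=212 cr=250 sum_balances=-38

Answer: 6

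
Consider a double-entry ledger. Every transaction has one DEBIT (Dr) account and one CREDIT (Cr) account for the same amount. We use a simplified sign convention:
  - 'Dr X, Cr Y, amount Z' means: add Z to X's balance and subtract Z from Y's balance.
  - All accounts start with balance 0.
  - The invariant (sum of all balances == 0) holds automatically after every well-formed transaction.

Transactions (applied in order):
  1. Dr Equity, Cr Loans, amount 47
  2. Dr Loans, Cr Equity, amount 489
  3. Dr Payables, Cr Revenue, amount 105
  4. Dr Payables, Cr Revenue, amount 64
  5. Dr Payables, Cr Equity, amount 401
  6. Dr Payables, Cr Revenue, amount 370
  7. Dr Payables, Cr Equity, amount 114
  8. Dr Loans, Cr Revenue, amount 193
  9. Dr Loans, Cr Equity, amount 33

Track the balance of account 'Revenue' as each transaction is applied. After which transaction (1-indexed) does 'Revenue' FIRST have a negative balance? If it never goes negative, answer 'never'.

After txn 1: Revenue=0
After txn 2: Revenue=0
After txn 3: Revenue=-105

Answer: 3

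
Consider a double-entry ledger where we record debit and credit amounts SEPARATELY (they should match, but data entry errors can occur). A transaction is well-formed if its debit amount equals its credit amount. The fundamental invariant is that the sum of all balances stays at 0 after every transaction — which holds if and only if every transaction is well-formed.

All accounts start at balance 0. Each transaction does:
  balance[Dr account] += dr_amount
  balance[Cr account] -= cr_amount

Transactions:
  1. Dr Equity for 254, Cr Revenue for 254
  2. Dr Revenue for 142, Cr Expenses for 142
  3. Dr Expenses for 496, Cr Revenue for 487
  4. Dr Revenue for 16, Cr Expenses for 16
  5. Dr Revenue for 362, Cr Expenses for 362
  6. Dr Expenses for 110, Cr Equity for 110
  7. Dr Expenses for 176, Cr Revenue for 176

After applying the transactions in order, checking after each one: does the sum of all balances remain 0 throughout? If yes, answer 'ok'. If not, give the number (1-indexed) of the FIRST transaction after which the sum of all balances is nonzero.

Answer: 3

Derivation:
After txn 1: dr=254 cr=254 sum_balances=0
After txn 2: dr=142 cr=142 sum_balances=0
After txn 3: dr=496 cr=487 sum_balances=9
After txn 4: dr=16 cr=16 sum_balances=9
After txn 5: dr=362 cr=362 sum_balances=9
After txn 6: dr=110 cr=110 sum_balances=9
After txn 7: dr=176 cr=176 sum_balances=9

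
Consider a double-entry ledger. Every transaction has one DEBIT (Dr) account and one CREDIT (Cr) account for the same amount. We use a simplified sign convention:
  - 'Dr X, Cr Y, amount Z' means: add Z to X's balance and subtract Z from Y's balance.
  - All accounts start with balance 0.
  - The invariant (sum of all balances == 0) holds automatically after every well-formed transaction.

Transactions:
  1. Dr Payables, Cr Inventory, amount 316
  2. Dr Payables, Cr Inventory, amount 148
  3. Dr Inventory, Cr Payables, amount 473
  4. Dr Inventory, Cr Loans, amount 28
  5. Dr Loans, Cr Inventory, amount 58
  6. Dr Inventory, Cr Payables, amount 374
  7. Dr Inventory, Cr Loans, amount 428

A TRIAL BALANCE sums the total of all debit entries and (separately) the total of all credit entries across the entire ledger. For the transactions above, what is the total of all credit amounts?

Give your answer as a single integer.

Answer: 1825

Derivation:
Txn 1: credit+=316
Txn 2: credit+=148
Txn 3: credit+=473
Txn 4: credit+=28
Txn 5: credit+=58
Txn 6: credit+=374
Txn 7: credit+=428
Total credits = 1825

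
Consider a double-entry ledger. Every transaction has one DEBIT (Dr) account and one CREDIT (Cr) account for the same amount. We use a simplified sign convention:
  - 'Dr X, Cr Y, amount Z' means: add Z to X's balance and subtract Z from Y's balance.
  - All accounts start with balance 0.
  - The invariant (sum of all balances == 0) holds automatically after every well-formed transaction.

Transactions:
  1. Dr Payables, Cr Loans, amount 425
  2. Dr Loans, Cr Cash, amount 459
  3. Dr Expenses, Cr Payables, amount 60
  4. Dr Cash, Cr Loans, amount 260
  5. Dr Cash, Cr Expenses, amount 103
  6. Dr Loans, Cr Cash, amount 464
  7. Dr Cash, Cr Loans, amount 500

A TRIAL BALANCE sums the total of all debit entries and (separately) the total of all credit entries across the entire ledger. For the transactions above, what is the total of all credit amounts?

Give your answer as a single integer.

Answer: 2271

Derivation:
Txn 1: credit+=425
Txn 2: credit+=459
Txn 3: credit+=60
Txn 4: credit+=260
Txn 5: credit+=103
Txn 6: credit+=464
Txn 7: credit+=500
Total credits = 2271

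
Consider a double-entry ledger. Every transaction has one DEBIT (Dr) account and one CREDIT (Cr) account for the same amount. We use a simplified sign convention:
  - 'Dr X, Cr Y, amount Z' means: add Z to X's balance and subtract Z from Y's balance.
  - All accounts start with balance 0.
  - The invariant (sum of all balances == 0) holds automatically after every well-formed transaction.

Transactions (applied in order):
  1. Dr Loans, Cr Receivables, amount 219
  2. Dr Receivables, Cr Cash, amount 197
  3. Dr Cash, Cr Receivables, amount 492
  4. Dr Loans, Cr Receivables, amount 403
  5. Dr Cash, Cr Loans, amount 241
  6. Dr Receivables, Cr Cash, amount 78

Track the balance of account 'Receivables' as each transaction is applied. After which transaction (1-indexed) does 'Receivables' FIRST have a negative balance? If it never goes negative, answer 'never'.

After txn 1: Receivables=-219

Answer: 1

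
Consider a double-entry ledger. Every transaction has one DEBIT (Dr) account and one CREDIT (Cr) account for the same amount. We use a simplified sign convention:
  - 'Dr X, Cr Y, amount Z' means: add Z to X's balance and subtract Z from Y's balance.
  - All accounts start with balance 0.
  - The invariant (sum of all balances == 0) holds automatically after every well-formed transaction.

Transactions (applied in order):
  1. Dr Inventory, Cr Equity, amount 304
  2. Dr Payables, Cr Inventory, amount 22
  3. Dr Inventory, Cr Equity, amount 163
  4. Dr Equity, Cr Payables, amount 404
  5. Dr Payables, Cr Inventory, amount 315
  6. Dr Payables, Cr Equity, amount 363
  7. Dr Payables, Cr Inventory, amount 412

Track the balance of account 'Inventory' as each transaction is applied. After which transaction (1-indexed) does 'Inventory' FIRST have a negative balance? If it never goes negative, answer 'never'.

Answer: 7

Derivation:
After txn 1: Inventory=304
After txn 2: Inventory=282
After txn 3: Inventory=445
After txn 4: Inventory=445
After txn 5: Inventory=130
After txn 6: Inventory=130
After txn 7: Inventory=-282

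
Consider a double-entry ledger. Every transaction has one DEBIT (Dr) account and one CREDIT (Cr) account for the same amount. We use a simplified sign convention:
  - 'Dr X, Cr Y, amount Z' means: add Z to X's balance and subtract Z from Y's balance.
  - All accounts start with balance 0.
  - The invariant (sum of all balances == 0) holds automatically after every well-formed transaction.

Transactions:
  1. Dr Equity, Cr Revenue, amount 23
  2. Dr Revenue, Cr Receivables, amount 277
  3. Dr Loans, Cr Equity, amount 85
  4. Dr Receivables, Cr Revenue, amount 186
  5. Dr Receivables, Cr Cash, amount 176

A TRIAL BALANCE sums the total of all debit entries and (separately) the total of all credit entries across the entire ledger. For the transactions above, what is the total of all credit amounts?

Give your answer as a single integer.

Answer: 747

Derivation:
Txn 1: credit+=23
Txn 2: credit+=277
Txn 3: credit+=85
Txn 4: credit+=186
Txn 5: credit+=176
Total credits = 747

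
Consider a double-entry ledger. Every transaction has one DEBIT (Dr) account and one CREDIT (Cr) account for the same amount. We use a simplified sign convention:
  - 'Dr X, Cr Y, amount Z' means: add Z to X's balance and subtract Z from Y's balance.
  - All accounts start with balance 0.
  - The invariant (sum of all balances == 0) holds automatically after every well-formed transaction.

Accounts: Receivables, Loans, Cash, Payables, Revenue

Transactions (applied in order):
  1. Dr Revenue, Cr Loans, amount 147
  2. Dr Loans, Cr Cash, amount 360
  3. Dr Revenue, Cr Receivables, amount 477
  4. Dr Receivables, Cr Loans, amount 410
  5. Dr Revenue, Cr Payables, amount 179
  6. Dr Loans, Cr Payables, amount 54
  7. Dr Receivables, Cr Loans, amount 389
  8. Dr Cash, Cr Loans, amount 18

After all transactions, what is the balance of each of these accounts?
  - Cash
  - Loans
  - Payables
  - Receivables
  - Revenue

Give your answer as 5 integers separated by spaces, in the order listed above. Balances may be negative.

Answer: -342 -550 -233 322 803

Derivation:
After txn 1 (Dr Revenue, Cr Loans, amount 147): Loans=-147 Revenue=147
After txn 2 (Dr Loans, Cr Cash, amount 360): Cash=-360 Loans=213 Revenue=147
After txn 3 (Dr Revenue, Cr Receivables, amount 477): Cash=-360 Loans=213 Receivables=-477 Revenue=624
After txn 4 (Dr Receivables, Cr Loans, amount 410): Cash=-360 Loans=-197 Receivables=-67 Revenue=624
After txn 5 (Dr Revenue, Cr Payables, amount 179): Cash=-360 Loans=-197 Payables=-179 Receivables=-67 Revenue=803
After txn 6 (Dr Loans, Cr Payables, amount 54): Cash=-360 Loans=-143 Payables=-233 Receivables=-67 Revenue=803
After txn 7 (Dr Receivables, Cr Loans, amount 389): Cash=-360 Loans=-532 Payables=-233 Receivables=322 Revenue=803
After txn 8 (Dr Cash, Cr Loans, amount 18): Cash=-342 Loans=-550 Payables=-233 Receivables=322 Revenue=803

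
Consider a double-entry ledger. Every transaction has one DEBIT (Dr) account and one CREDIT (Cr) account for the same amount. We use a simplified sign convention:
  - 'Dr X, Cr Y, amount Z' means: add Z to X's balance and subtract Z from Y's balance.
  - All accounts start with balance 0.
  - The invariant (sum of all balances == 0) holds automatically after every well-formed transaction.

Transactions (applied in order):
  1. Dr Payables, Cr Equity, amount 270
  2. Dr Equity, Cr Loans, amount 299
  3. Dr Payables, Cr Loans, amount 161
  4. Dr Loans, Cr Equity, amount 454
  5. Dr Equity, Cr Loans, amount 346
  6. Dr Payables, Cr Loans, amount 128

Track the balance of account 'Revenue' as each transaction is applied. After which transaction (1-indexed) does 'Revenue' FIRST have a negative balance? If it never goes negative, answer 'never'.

Answer: never

Derivation:
After txn 1: Revenue=0
After txn 2: Revenue=0
After txn 3: Revenue=0
After txn 4: Revenue=0
After txn 5: Revenue=0
After txn 6: Revenue=0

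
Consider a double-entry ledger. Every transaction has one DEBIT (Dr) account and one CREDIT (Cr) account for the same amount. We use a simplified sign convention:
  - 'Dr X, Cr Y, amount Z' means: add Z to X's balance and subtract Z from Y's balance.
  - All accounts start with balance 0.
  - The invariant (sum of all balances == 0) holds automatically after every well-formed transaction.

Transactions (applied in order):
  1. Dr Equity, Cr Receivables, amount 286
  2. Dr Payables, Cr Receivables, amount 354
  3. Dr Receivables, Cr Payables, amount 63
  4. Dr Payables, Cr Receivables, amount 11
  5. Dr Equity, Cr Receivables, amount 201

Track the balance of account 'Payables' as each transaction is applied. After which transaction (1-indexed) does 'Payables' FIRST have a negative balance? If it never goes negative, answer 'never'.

Answer: never

Derivation:
After txn 1: Payables=0
After txn 2: Payables=354
After txn 3: Payables=291
After txn 4: Payables=302
After txn 5: Payables=302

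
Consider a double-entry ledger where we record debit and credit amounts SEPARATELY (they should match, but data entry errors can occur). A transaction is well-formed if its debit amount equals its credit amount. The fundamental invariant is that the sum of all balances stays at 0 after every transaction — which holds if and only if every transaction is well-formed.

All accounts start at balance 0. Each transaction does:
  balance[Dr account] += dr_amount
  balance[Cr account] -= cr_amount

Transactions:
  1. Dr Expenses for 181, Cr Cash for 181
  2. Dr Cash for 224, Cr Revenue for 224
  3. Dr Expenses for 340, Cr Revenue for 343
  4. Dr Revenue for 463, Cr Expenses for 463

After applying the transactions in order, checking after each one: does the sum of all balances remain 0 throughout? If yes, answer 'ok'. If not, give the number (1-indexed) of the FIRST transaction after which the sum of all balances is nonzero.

After txn 1: dr=181 cr=181 sum_balances=0
After txn 2: dr=224 cr=224 sum_balances=0
After txn 3: dr=340 cr=343 sum_balances=-3
After txn 4: dr=463 cr=463 sum_balances=-3

Answer: 3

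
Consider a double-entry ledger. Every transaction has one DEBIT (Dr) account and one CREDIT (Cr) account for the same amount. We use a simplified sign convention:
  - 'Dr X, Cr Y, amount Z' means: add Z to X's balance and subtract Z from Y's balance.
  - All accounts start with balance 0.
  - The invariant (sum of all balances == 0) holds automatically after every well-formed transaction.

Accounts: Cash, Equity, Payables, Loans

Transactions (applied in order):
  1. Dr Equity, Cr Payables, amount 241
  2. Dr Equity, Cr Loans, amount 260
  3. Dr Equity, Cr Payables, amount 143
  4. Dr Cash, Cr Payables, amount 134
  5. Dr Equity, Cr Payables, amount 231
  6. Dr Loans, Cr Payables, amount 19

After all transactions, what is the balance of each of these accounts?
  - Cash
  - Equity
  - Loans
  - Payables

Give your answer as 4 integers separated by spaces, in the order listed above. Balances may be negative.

After txn 1 (Dr Equity, Cr Payables, amount 241): Equity=241 Payables=-241
After txn 2 (Dr Equity, Cr Loans, amount 260): Equity=501 Loans=-260 Payables=-241
After txn 3 (Dr Equity, Cr Payables, amount 143): Equity=644 Loans=-260 Payables=-384
After txn 4 (Dr Cash, Cr Payables, amount 134): Cash=134 Equity=644 Loans=-260 Payables=-518
After txn 5 (Dr Equity, Cr Payables, amount 231): Cash=134 Equity=875 Loans=-260 Payables=-749
After txn 6 (Dr Loans, Cr Payables, amount 19): Cash=134 Equity=875 Loans=-241 Payables=-768

Answer: 134 875 -241 -768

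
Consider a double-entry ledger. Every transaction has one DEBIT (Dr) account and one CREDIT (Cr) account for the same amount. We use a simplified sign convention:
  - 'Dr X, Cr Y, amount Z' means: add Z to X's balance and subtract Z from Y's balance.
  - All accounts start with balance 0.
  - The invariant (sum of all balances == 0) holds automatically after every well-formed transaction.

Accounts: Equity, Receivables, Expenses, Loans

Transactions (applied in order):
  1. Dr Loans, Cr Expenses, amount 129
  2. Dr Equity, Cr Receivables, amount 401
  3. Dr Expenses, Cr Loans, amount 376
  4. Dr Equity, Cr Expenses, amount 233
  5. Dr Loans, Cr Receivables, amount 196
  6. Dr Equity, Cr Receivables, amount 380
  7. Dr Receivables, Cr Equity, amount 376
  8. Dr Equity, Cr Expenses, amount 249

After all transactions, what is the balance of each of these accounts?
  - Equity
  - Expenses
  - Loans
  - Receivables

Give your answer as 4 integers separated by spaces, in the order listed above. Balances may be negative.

Answer: 887 -235 -51 -601

Derivation:
After txn 1 (Dr Loans, Cr Expenses, amount 129): Expenses=-129 Loans=129
After txn 2 (Dr Equity, Cr Receivables, amount 401): Equity=401 Expenses=-129 Loans=129 Receivables=-401
After txn 3 (Dr Expenses, Cr Loans, amount 376): Equity=401 Expenses=247 Loans=-247 Receivables=-401
After txn 4 (Dr Equity, Cr Expenses, amount 233): Equity=634 Expenses=14 Loans=-247 Receivables=-401
After txn 5 (Dr Loans, Cr Receivables, amount 196): Equity=634 Expenses=14 Loans=-51 Receivables=-597
After txn 6 (Dr Equity, Cr Receivables, amount 380): Equity=1014 Expenses=14 Loans=-51 Receivables=-977
After txn 7 (Dr Receivables, Cr Equity, amount 376): Equity=638 Expenses=14 Loans=-51 Receivables=-601
After txn 8 (Dr Equity, Cr Expenses, amount 249): Equity=887 Expenses=-235 Loans=-51 Receivables=-601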